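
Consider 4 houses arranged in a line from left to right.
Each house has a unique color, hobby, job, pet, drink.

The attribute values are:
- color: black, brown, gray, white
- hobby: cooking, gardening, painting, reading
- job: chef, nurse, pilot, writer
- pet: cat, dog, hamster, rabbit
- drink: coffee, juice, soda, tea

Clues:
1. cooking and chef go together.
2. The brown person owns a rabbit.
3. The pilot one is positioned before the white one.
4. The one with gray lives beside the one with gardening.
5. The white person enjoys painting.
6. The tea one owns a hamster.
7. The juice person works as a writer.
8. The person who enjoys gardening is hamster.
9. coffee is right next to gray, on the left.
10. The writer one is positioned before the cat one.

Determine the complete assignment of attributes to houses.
Solution:

House | Color | Hobby | Job | Pet | Drink
-----------------------------------------
  1   | brown | cooking | chef | rabbit | coffee
  2   | gray | reading | writer | dog | juice
  3   | black | gardening | pilot | hamster | tea
  4   | white | painting | nurse | cat | soda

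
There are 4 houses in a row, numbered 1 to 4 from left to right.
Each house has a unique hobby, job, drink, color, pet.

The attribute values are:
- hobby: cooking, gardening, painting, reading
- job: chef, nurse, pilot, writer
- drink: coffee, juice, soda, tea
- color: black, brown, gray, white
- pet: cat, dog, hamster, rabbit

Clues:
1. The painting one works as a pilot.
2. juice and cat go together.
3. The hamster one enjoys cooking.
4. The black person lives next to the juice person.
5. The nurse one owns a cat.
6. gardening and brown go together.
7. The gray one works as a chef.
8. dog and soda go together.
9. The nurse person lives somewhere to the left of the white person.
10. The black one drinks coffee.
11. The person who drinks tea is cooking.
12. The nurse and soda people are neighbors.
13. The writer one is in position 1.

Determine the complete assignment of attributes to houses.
Solution:

House | Hobby | Job | Drink | Color | Pet
-----------------------------------------
  1   | reading | writer | coffee | black | rabbit
  2   | gardening | nurse | juice | brown | cat
  3   | painting | pilot | soda | white | dog
  4   | cooking | chef | tea | gray | hamster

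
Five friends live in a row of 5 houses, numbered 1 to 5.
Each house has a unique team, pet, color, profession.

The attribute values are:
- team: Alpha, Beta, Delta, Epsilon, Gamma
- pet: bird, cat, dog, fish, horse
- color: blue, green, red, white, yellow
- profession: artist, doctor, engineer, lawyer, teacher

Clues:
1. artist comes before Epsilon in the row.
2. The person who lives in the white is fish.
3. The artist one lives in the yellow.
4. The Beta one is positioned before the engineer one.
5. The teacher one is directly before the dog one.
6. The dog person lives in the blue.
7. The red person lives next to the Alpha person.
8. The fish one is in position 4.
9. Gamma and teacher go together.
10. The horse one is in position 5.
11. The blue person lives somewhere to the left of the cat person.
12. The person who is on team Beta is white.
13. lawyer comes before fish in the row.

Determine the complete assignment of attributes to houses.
Solution:

House | Team | Pet | Color | Profession
---------------------------------------
  1   | Gamma | bird | red | teacher
  2   | Alpha | dog | blue | lawyer
  3   | Delta | cat | yellow | artist
  4   | Beta | fish | white | doctor
  5   | Epsilon | horse | green | engineer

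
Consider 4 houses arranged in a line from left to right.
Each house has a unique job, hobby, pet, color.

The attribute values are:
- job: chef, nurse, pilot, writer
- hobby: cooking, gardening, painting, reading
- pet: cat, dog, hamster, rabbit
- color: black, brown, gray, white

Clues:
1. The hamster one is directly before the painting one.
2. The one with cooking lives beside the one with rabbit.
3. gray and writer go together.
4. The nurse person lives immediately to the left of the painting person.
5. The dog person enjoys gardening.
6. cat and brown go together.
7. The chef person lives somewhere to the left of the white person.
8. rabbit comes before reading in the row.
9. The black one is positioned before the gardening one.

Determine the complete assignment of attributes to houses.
Solution:

House | Job | Hobby | Pet | Color
---------------------------------
  1   | nurse | cooking | hamster | black
  2   | writer | painting | rabbit | gray
  3   | chef | reading | cat | brown
  4   | pilot | gardening | dog | white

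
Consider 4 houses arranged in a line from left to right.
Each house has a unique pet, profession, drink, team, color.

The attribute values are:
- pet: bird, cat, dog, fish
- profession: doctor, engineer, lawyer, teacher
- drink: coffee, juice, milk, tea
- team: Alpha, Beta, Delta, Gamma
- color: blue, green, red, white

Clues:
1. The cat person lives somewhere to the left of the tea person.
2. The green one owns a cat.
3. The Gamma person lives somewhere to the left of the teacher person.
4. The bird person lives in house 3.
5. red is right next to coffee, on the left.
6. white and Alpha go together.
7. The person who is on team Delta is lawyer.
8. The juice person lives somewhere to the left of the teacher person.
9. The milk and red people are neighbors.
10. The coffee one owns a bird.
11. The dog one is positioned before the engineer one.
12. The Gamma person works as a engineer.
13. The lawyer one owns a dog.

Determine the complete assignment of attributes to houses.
Solution:

House | Pet | Profession | Drink | Team | Color
-----------------------------------------------
  1   | cat | doctor | milk | Beta | green
  2   | dog | lawyer | juice | Delta | red
  3   | bird | engineer | coffee | Gamma | blue
  4   | fish | teacher | tea | Alpha | white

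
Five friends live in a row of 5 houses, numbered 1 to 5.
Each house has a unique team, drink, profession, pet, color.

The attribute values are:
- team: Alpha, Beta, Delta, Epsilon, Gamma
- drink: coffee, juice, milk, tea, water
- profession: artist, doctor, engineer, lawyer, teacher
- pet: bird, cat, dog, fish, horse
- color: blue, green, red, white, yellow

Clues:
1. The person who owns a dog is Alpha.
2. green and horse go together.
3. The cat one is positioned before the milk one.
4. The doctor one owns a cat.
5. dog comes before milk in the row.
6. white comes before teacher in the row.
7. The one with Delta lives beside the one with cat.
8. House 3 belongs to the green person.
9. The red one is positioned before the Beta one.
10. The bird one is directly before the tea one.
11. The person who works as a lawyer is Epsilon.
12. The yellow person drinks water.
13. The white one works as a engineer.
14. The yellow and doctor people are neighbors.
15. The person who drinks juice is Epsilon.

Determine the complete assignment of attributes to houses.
Solution:

House | Team | Drink | Profession | Pet | Color
-----------------------------------------------
  1   | Delta | water | artist | bird | yellow
  2   | Gamma | tea | doctor | cat | red
  3   | Epsilon | juice | lawyer | horse | green
  4   | Alpha | coffee | engineer | dog | white
  5   | Beta | milk | teacher | fish | blue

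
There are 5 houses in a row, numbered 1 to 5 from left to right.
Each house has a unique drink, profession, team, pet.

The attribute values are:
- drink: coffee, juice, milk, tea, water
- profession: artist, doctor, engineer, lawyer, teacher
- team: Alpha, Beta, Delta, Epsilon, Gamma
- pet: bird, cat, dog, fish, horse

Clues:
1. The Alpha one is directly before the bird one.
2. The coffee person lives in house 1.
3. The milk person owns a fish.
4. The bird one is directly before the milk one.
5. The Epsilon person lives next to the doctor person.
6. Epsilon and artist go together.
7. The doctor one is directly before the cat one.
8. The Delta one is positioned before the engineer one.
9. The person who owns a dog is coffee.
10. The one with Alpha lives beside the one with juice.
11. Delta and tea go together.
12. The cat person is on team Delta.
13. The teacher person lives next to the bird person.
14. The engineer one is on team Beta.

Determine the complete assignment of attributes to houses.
Solution:

House | Drink | Profession | Team | Pet
---------------------------------------
  1   | coffee | teacher | Alpha | dog
  2   | juice | artist | Epsilon | bird
  3   | milk | doctor | Gamma | fish
  4   | tea | lawyer | Delta | cat
  5   | water | engineer | Beta | horse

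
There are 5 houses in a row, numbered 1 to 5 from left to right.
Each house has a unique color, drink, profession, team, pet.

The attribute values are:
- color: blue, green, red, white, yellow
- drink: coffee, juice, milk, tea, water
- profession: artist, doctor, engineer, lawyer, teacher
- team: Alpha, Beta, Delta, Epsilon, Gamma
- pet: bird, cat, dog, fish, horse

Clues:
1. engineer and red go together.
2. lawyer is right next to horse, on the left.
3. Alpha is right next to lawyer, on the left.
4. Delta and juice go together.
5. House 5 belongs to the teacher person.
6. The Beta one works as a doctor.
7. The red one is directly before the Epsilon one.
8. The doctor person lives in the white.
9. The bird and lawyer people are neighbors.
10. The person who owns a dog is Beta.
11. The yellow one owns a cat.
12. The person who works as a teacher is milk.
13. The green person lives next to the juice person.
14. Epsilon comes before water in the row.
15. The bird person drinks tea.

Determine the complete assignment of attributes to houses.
Solution:

House | Color | Drink | Profession | Team | Pet
-----------------------------------------------
  1   | red | tea | engineer | Alpha | bird
  2   | green | coffee | lawyer | Epsilon | fish
  3   | blue | juice | artist | Delta | horse
  4   | white | water | doctor | Beta | dog
  5   | yellow | milk | teacher | Gamma | cat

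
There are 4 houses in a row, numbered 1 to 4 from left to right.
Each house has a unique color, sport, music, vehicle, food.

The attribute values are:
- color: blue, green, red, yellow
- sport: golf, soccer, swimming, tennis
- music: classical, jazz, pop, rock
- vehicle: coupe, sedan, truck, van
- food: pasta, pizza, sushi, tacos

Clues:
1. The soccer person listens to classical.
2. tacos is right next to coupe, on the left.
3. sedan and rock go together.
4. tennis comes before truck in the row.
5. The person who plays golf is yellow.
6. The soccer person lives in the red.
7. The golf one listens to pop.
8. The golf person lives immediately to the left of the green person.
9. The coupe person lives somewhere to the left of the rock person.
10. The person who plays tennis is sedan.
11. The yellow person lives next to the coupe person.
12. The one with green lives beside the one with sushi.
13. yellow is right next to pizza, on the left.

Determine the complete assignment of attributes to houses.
Solution:

House | Color | Sport | Music | Vehicle | Food
----------------------------------------------
  1   | yellow | golf | pop | van | tacos
  2   | green | swimming | jazz | coupe | pizza
  3   | blue | tennis | rock | sedan | sushi
  4   | red | soccer | classical | truck | pasta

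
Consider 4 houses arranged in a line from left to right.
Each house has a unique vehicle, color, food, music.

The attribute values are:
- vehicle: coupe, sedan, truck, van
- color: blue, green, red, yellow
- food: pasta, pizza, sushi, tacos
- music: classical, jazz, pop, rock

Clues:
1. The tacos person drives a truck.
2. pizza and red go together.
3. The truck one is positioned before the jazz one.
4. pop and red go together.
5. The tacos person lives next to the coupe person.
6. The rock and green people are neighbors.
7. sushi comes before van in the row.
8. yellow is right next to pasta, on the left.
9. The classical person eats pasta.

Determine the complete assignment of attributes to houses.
Solution:

House | Vehicle | Color | Food | Music
--------------------------------------
  1   | truck | yellow | tacos | rock
  2   | coupe | green | pasta | classical
  3   | sedan | blue | sushi | jazz
  4   | van | red | pizza | pop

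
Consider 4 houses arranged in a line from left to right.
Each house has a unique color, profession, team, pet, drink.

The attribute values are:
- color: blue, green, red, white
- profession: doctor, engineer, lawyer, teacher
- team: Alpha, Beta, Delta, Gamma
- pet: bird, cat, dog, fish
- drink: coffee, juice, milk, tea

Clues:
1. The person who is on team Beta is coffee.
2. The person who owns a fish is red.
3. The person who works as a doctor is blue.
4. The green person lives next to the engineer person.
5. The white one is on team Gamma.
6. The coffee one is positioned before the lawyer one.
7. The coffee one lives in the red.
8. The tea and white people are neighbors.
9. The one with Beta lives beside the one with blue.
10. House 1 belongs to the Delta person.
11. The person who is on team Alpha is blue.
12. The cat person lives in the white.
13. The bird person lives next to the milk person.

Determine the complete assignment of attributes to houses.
Solution:

House | Color | Profession | Team | Pet | Drink
-----------------------------------------------
  1   | green | teacher | Delta | dog | juice
  2   | red | engineer | Beta | fish | coffee
  3   | blue | doctor | Alpha | bird | tea
  4   | white | lawyer | Gamma | cat | milk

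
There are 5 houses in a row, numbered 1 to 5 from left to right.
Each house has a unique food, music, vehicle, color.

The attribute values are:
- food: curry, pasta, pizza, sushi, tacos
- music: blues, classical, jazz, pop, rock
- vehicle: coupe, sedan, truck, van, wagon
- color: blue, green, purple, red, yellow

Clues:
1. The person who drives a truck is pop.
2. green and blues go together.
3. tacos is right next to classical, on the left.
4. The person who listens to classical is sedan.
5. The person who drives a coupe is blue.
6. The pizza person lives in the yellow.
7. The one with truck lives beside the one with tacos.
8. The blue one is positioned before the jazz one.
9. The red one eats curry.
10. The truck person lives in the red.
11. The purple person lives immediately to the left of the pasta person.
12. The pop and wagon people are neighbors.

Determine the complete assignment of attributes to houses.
Solution:

House | Food | Music | Vehicle | Color
--------------------------------------
  1   | curry | pop | truck | red
  2   | tacos | blues | wagon | green
  3   | sushi | classical | sedan | purple
  4   | pasta | rock | coupe | blue
  5   | pizza | jazz | van | yellow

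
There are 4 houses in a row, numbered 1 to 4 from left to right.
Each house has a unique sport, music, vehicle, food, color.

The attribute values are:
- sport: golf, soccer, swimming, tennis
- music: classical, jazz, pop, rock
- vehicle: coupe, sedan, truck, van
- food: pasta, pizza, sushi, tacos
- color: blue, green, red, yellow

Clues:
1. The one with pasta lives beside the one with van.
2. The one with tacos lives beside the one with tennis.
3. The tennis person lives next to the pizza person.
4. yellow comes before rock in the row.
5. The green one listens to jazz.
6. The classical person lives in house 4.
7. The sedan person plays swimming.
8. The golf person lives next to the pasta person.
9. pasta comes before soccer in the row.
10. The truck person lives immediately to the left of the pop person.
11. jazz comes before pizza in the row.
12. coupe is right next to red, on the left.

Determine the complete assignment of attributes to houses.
Solution:

House | Sport | Music | Vehicle | Food | Color
----------------------------------------------
  1   | golf | jazz | truck | tacos | green
  2   | tennis | pop | coupe | pasta | yellow
  3   | soccer | rock | van | pizza | red
  4   | swimming | classical | sedan | sushi | blue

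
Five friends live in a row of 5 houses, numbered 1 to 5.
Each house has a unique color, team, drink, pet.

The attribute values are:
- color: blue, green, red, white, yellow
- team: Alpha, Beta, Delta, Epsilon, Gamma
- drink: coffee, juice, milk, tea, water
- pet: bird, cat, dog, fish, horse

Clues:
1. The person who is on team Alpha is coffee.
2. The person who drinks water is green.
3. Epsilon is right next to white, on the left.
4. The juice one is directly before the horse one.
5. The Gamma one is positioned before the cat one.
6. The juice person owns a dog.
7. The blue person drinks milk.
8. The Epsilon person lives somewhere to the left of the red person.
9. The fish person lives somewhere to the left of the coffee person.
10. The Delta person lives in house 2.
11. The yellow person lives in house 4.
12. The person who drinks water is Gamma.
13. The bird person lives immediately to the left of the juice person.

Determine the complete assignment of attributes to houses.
Solution:

House | Color | Team | Drink | Pet
----------------------------------
  1   | blue | Epsilon | milk | bird
  2   | white | Delta | juice | dog
  3   | green | Gamma | water | horse
  4   | yellow | Beta | tea | fish
  5   | red | Alpha | coffee | cat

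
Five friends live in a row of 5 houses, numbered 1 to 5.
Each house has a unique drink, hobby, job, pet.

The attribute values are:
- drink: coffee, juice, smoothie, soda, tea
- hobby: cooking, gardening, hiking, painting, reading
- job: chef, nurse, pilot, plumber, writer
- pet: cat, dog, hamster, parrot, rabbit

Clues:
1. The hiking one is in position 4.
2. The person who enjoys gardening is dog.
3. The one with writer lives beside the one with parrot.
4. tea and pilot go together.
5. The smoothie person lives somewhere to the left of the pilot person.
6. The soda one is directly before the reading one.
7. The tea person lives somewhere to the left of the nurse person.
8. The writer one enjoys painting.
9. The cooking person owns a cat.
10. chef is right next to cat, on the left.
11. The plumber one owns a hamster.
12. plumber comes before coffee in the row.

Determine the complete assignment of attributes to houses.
Solution:

House | Drink | Hobby | Job | Pet
---------------------------------
  1   | soda | painting | writer | rabbit
  2   | smoothie | reading | chef | parrot
  3   | tea | cooking | pilot | cat
  4   | juice | hiking | plumber | hamster
  5   | coffee | gardening | nurse | dog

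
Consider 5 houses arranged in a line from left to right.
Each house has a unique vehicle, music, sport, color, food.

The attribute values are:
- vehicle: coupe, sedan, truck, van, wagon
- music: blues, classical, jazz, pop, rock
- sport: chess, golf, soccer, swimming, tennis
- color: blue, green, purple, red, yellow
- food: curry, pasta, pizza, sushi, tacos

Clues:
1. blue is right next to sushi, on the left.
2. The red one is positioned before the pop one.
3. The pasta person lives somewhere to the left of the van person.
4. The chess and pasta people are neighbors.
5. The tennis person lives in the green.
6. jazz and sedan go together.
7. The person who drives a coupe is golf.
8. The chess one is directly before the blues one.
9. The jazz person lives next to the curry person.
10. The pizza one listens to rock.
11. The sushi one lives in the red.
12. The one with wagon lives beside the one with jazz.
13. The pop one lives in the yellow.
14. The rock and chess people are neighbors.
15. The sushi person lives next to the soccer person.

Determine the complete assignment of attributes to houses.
Solution:

House | Vehicle | Music | Sport | Color | Food
----------------------------------------------
  1   | coupe | rock | golf | blue | pizza
  2   | truck | classical | chess | red | sushi
  3   | wagon | blues | soccer | purple | pasta
  4   | sedan | jazz | tennis | green | tacos
  5   | van | pop | swimming | yellow | curry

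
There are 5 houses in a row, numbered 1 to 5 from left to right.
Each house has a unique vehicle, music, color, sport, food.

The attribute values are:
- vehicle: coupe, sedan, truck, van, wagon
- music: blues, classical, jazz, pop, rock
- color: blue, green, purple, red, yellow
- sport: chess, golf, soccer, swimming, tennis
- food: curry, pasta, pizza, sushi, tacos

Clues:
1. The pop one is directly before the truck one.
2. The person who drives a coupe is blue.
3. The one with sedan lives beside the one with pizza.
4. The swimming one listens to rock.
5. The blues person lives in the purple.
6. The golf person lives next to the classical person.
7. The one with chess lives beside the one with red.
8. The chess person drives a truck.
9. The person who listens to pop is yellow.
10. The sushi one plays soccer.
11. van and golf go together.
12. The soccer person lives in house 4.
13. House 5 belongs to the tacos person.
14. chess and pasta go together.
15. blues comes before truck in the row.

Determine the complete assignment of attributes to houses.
Solution:

House | Vehicle | Music | Color | Sport | Food
----------------------------------------------
  1   | sedan | blues | purple | tennis | curry
  2   | van | pop | yellow | golf | pizza
  3   | truck | classical | green | chess | pasta
  4   | wagon | jazz | red | soccer | sushi
  5   | coupe | rock | blue | swimming | tacos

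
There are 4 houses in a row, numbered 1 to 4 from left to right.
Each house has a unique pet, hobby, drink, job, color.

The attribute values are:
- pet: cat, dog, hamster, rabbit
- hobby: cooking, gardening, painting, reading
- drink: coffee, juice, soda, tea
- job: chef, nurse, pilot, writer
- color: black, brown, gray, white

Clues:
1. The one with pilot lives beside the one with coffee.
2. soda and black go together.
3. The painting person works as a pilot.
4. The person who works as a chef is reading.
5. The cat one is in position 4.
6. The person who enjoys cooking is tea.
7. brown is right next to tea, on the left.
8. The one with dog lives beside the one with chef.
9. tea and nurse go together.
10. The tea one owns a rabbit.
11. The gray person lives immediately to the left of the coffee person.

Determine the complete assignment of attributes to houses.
Solution:

House | Pet | Hobby | Drink | Job | Color
-----------------------------------------
  1   | dog | painting | juice | pilot | gray
  2   | hamster | reading | coffee | chef | brown
  3   | rabbit | cooking | tea | nurse | white
  4   | cat | gardening | soda | writer | black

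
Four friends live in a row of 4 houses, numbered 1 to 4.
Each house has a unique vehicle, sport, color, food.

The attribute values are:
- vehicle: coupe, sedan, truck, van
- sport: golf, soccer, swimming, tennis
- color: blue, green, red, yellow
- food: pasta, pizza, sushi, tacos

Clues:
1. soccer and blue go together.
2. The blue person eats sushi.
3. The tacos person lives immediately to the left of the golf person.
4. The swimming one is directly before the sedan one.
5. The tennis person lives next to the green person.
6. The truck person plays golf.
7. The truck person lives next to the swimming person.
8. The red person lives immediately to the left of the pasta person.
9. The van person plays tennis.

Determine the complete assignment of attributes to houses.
Solution:

House | Vehicle | Sport | Color | Food
--------------------------------------
  1   | van | tennis | red | tacos
  2   | truck | golf | green | pasta
  3   | coupe | swimming | yellow | pizza
  4   | sedan | soccer | blue | sushi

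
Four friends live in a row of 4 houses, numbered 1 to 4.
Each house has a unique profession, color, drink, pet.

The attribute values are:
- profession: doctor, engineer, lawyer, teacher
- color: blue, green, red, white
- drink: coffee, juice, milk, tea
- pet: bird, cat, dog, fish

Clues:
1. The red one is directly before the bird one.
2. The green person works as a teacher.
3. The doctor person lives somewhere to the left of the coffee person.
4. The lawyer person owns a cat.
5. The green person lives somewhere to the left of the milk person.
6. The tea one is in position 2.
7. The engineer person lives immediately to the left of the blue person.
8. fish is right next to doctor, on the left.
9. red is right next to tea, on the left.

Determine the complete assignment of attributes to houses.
Solution:

House | Profession | Color | Drink | Pet
----------------------------------------
  1   | engineer | red | juice | fish
  2   | doctor | blue | tea | bird
  3   | teacher | green | coffee | dog
  4   | lawyer | white | milk | cat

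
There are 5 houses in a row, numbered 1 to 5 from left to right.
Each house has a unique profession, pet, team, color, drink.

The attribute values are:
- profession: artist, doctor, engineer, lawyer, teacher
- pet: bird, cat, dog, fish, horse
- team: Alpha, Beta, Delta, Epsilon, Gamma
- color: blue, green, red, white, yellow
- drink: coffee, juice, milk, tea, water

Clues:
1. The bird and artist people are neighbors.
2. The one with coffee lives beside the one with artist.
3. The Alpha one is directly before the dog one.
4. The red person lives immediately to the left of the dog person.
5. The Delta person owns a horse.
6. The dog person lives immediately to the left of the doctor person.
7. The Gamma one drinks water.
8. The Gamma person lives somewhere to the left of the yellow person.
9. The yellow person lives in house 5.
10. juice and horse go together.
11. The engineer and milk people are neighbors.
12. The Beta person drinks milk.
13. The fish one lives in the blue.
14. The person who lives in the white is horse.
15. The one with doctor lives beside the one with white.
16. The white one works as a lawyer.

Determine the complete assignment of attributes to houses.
Solution:

House | Profession | Pet | Team | Color | Drink
-----------------------------------------------
  1   | engineer | bird | Alpha | red | coffee
  2   | artist | dog | Beta | green | milk
  3   | doctor | fish | Gamma | blue | water
  4   | lawyer | horse | Delta | white | juice
  5   | teacher | cat | Epsilon | yellow | tea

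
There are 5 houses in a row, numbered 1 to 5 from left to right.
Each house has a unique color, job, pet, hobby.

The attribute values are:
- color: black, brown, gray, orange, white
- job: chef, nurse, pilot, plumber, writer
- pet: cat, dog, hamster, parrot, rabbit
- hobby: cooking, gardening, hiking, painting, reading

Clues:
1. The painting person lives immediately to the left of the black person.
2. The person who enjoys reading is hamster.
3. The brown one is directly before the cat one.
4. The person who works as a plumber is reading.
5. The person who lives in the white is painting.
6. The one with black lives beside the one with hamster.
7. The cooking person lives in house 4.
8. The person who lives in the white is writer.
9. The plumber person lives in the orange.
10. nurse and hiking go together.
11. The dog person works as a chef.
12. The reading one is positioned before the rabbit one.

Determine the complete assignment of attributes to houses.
Solution:

House | Color | Job | Pet | Hobby
---------------------------------
  1   | white | writer | parrot | painting
  2   | black | chef | dog | gardening
  3   | orange | plumber | hamster | reading
  4   | brown | pilot | rabbit | cooking
  5   | gray | nurse | cat | hiking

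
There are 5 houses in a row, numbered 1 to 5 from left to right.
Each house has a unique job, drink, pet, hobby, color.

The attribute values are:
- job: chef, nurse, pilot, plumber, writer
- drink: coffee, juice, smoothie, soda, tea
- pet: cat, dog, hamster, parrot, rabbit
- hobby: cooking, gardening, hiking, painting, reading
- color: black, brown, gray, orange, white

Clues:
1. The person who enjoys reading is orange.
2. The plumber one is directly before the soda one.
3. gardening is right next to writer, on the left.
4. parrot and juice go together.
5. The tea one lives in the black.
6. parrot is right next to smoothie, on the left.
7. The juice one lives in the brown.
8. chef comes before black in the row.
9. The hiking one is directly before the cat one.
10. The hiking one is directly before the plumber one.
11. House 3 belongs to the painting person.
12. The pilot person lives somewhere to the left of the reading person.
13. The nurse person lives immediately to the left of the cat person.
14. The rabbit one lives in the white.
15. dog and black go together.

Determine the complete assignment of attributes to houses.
Solution:

House | Job | Drink | Pet | Hobby | Color
-----------------------------------------
  1   | nurse | juice | parrot | hiking | brown
  2   | plumber | smoothie | cat | cooking | gray
  3   | chef | soda | rabbit | painting | white
  4   | pilot | tea | dog | gardening | black
  5   | writer | coffee | hamster | reading | orange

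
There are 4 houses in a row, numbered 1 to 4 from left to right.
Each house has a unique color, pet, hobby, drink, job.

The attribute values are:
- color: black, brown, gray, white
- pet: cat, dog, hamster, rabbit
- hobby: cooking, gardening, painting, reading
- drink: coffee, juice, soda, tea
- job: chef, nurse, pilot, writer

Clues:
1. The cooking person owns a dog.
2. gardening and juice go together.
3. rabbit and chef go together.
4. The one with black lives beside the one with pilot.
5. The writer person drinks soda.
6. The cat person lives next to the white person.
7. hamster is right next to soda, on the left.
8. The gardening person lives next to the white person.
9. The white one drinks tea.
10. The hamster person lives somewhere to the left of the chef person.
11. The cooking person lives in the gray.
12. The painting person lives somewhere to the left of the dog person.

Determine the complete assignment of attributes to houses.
Solution:

House | Color | Pet | Hobby | Drink | Job
-----------------------------------------
  1   | black | cat | gardening | juice | nurse
  2   | white | hamster | painting | tea | pilot
  3   | gray | dog | cooking | soda | writer
  4   | brown | rabbit | reading | coffee | chef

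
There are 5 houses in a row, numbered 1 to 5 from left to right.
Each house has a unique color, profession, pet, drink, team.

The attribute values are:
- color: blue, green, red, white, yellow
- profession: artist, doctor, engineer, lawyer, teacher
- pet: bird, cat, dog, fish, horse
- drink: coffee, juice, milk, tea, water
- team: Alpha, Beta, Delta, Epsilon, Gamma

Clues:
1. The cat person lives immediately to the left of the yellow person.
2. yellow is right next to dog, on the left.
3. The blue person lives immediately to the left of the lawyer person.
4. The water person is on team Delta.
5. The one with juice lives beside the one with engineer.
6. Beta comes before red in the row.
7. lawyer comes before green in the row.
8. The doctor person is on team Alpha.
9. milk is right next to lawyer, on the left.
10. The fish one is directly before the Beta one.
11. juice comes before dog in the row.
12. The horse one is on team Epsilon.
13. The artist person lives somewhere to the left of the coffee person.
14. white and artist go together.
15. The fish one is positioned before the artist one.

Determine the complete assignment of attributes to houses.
Solution:

House | Color | Profession | Pet | Drink | Team
-----------------------------------------------
  1   | blue | doctor | cat | milk | Alpha
  2   | yellow | lawyer | fish | juice | Gamma
  3   | green | engineer | dog | tea | Beta
  4   | white | artist | bird | water | Delta
  5   | red | teacher | horse | coffee | Epsilon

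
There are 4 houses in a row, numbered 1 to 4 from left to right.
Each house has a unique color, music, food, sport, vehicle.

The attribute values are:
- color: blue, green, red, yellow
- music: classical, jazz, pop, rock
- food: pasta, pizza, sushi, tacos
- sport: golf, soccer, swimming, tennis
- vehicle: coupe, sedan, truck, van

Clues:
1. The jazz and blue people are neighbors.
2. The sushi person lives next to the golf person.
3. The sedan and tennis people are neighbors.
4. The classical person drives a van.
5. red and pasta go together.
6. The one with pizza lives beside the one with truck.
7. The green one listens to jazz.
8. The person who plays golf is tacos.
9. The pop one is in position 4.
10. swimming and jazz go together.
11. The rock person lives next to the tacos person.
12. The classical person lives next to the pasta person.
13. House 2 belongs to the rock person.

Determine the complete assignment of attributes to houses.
Solution:

House | Color | Music | Food | Sport | Vehicle
----------------------------------------------
  1   | green | jazz | pizza | swimming | sedan
  2   | blue | rock | sushi | tennis | truck
  3   | yellow | classical | tacos | golf | van
  4   | red | pop | pasta | soccer | coupe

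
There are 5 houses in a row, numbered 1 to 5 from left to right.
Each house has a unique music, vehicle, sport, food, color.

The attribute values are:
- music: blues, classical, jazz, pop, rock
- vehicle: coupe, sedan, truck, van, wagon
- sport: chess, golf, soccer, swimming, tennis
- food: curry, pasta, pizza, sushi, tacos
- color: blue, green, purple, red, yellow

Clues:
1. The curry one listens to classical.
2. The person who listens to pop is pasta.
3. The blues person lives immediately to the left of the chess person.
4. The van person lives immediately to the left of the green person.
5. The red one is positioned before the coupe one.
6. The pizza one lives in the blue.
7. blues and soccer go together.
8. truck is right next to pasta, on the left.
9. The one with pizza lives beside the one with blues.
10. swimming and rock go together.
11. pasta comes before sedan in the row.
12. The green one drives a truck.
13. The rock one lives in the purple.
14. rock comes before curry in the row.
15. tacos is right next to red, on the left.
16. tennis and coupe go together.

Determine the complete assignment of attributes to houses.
Solution:

House | Music | Vehicle | Sport | Food | Color
----------------------------------------------
  1   | jazz | van | golf | pizza | blue
  2   | blues | truck | soccer | tacos | green
  3   | pop | wagon | chess | pasta | red
  4   | rock | sedan | swimming | sushi | purple
  5   | classical | coupe | tennis | curry | yellow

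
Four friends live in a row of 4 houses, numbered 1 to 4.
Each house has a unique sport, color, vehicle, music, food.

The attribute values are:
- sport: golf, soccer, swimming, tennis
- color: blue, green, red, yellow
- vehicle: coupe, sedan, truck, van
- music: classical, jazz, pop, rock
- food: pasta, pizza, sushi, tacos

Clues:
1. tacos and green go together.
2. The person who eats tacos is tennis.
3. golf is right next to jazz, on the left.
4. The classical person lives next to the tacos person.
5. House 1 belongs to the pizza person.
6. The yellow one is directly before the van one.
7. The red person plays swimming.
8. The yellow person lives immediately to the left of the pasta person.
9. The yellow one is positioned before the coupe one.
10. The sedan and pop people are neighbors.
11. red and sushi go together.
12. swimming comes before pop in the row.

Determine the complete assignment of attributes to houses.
Solution:

House | Sport | Color | Vehicle | Music | Food
----------------------------------------------
  1   | golf | yellow | truck | rock | pizza
  2   | soccer | blue | van | jazz | pasta
  3   | swimming | red | sedan | classical | sushi
  4   | tennis | green | coupe | pop | tacos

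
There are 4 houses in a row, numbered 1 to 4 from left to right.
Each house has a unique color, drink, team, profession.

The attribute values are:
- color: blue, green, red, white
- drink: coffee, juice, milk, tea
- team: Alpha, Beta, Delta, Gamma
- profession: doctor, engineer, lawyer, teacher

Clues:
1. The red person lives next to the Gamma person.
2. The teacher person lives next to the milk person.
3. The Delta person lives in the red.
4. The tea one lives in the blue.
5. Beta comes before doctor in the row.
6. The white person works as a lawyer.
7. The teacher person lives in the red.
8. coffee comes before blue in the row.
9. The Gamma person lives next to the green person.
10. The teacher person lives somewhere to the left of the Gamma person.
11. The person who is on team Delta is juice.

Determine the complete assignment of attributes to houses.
Solution:

House | Color | Drink | Team | Profession
-----------------------------------------
  1   | red | juice | Delta | teacher
  2   | white | milk | Gamma | lawyer
  3   | green | coffee | Beta | engineer
  4   | blue | tea | Alpha | doctor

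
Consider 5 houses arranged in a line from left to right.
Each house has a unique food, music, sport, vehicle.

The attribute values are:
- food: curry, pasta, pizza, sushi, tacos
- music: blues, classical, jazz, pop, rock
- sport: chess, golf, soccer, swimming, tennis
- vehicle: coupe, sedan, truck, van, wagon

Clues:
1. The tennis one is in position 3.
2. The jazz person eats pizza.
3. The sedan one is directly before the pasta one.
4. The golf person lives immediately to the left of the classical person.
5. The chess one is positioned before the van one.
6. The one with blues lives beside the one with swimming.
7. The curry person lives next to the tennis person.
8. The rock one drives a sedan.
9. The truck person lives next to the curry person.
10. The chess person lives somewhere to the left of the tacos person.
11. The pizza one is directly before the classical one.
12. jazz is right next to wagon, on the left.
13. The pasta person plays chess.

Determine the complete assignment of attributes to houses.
Solution:

House | Food | Music | Sport | Vehicle
--------------------------------------
  1   | pizza | jazz | golf | truck
  2   | curry | classical | soccer | wagon
  3   | sushi | rock | tennis | sedan
  4   | pasta | blues | chess | coupe
  5   | tacos | pop | swimming | van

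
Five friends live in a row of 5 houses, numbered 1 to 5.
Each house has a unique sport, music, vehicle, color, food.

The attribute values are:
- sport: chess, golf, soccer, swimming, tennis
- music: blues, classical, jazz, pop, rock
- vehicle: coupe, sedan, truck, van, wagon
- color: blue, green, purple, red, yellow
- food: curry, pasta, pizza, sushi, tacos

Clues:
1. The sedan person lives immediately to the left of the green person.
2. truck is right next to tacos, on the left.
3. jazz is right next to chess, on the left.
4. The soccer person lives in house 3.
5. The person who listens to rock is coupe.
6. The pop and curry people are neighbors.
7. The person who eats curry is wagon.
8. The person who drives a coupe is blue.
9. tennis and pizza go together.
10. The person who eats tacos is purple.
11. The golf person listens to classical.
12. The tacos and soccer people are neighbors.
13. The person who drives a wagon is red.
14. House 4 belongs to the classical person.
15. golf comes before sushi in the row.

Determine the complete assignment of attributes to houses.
Solution:

House | Sport | Music | Vehicle | Color | Food
----------------------------------------------
  1   | tennis | jazz | truck | yellow | pizza
  2   | chess | blues | sedan | purple | tacos
  3   | soccer | pop | van | green | pasta
  4   | golf | classical | wagon | red | curry
  5   | swimming | rock | coupe | blue | sushi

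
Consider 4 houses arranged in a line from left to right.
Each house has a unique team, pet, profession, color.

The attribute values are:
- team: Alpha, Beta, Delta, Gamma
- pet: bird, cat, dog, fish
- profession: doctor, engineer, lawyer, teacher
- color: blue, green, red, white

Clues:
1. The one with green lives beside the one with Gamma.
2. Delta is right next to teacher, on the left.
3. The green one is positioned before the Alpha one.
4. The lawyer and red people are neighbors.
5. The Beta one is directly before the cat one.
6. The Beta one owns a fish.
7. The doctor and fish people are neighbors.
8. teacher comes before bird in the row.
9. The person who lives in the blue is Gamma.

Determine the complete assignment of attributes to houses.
Solution:

House | Team | Pet | Profession | Color
---------------------------------------
  1   | Delta | dog | doctor | white
  2   | Beta | fish | teacher | green
  3   | Gamma | cat | lawyer | blue
  4   | Alpha | bird | engineer | red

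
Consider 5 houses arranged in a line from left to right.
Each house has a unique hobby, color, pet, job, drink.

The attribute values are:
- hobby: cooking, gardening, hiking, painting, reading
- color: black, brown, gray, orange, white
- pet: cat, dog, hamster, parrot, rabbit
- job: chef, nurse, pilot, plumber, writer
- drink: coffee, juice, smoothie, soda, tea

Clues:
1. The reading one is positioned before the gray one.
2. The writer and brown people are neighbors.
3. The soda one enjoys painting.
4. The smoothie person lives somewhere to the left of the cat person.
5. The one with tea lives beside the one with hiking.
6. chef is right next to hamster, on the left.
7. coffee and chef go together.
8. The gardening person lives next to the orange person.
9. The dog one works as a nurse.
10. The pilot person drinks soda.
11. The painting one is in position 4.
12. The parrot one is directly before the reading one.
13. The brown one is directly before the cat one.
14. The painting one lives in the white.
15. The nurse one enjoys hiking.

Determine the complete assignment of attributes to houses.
Solution:

House | Hobby | Color | Pet | Job | Drink
-----------------------------------------
  1   | gardening | black | parrot | chef | coffee
  2   | reading | orange | hamster | writer | tea
  3   | hiking | brown | dog | nurse | smoothie
  4   | painting | white | cat | pilot | soda
  5   | cooking | gray | rabbit | plumber | juice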